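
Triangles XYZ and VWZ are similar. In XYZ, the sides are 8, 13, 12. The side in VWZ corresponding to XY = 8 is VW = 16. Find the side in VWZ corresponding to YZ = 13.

Similar triangles have proportional sides. Setting up the proportion:
VW / XY = WZ / YZ
16 / 8 = WZ / 13
WZ = 13 * 16 / 8 = 26.

26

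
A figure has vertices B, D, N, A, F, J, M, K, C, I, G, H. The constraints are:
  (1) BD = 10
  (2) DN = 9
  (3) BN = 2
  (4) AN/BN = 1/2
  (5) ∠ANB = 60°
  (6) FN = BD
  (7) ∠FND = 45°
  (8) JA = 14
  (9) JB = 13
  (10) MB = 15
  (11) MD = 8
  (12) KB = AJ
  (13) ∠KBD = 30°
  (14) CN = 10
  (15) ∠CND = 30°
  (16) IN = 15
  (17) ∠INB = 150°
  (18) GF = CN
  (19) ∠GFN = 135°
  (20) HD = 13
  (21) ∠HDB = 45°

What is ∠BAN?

From the given relations: AN = 1/2·BN = 1/2·2 = 1.
Step 1: By the law of cosines on triangle ANB: AB² = 1² + 2² − 2·1·2·cos(60°) = 3, so AB = √3.
Step 2: By the inverse law of cosines on triangle BAN: cos(∠BAN) = (√3² + 1² − 2²) / (2·√3·1) = 0/3.46 = 0, so ∠BAN = 90°.

Therefore, the measure of angle ∠BAN = 90°.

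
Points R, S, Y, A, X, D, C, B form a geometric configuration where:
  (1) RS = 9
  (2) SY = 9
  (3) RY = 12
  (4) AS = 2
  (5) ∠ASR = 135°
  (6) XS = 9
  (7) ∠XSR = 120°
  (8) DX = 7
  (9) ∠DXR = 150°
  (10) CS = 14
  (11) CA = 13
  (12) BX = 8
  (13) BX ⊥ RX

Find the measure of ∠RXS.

Step 1: By the law of cosines on triangle XSR: XR² = 9² + 9² − 2·9·9·cos(120°) = 243, so XR = 9·√3.
Step 2: By the inverse law of cosines on triangle RXS: cos(∠RXS) = ((9·√3)² + 9² − 9²) / (2·9·√3·9) = 243/280.59 = 0.866, so ∠RXS = 30°.

Therefore, the measure of angle ∠RXS = 30°.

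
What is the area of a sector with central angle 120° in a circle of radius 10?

The full circle has area πr² = π(10)² = 100*pi.
The sector covers 120° out of 360°, a fraction of 1/3.
Sector area = 100*pi × 1/3 = 100*pi/3.

100*pi/3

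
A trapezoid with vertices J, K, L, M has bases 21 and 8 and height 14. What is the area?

A trapezoid's area equals the midsegment times the height.
The midsegment is (21 + 8) / 2 = 29/2.
Area = 29/2 * 14 = 203.

203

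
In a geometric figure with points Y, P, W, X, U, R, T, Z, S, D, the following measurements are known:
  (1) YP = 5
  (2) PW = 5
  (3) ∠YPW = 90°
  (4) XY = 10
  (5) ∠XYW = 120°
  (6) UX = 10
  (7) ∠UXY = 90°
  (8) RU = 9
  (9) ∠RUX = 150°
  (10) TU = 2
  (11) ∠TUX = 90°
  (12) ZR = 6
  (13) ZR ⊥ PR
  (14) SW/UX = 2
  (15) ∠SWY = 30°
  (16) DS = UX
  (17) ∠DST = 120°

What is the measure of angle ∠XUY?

Step 1: By the law of cosines on triangle UXY: UY² = 10² + 10² − 2·10·10·cos(90°) = 200, so UY = 10·√2.
Step 2: By the inverse law of cosines on triangle XUY: cos(∠XUY) = (10² + (10·√2)² − 10²) / (2·10·10·√2) = 200/282.84 = 0.7071, so ∠XUY = 45°.

Therefore, the measure of angle ∠XUY = 45°.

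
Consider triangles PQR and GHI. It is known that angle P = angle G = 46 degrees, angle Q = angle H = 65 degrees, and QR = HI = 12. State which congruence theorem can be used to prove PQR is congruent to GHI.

Consider the given information: angle P = angle G = 46 degrees, angle Q = angle H = 65 degrees, and QR = HI = 12
This is not ASA or HL: ASA requires two angles and the side between them. HL only applies to right triangles with matching hypotenuse and leg.
The correct criterion is AAS. Two pairs of corresponding angles and a non-included side are equal (Angle-Angle-Side).

AAS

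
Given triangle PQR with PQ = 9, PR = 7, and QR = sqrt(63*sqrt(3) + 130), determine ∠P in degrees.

By the inverse law of cosines: cos(P) = (PQ² + PR² - QR²) / (2 × PQ × PR)
cos(P) = (9² + 7² - (sqrt(63*sqrt(3) + 130))²) / (2 × 9 × 7)
cos(P) = (81 + 49 - (63*sqrt(3) + 130)) / 126
cos(P) = -sqrt(3)/2
P = arccos(-sqrt(3)/2) = 150°

150°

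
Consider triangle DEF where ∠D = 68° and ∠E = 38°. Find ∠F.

By the triangle angle sum property, the three interior angles of any triangle add up to 180°.
We know angle D = 68° and angle E = 38°, so their sum is 106°.
Therefore angle F = 180° - 106° = 74°.

74 degrees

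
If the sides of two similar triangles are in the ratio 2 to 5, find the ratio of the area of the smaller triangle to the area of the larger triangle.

Area scales with the square of linear dimensions. If every length is multiplied by 2/5, then the area is multiplied by (2/5)^2 = 4/25.
The area ratio is 4:25.

4:25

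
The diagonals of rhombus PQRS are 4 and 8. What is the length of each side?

In a rhombus, the diagonals bisect each other perpendicularly, creating four congruent right triangles.
Each triangle has legs 2 (half of 4) and 4 (half of 8).
The hypotenuse of each right triangle is a side of the rhombus:
side = sqrt(2^2 + 4^2) = sqrt(20) = 2*sqrt(5)

2*sqrt(5)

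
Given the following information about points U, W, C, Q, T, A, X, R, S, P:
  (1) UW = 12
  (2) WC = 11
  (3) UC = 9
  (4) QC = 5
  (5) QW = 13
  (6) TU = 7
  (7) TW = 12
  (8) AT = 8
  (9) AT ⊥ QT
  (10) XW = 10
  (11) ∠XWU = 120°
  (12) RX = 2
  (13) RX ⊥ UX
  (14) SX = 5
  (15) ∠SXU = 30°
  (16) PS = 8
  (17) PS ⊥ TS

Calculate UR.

Step 1: By the law of cosines on triangle UWX: UX² = 12² + 10² − 2·12·10·cos(120°) = 364, so UX = 2·√91.
Step 2: By the law of cosines on triangle UXR: UR² = (2·√91)² + 2² − 2·2·√91·2·cos(90°) = 368, so UR = 4·√23.

Therefore, the length of UR = 4·√23.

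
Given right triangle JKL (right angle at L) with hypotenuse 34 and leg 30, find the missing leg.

By the Pythagorean theorem: KL^2 = JK^2 - JL^2
KL^2 = 34^2 - 30^2 = 1156 - 900 = 256
KL = sqrt(256) = 16

16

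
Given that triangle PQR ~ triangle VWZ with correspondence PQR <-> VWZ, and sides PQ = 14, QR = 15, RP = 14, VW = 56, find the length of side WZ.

k = 56/14 = 4. WZ = 4 * 15 = 60.

60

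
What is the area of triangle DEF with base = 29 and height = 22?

A triangle's area is half the area of a rectangle with the same base and height.
Area = (1/2) * 29 * 22 = 319.

319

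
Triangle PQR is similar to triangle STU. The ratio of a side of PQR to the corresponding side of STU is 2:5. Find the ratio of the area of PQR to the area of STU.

Area scales with the square of linear dimensions. If every length is multiplied by 2/5, then the area is multiplied by (2/5)^2 = 4/25.
The area ratio is 4:25.

4:25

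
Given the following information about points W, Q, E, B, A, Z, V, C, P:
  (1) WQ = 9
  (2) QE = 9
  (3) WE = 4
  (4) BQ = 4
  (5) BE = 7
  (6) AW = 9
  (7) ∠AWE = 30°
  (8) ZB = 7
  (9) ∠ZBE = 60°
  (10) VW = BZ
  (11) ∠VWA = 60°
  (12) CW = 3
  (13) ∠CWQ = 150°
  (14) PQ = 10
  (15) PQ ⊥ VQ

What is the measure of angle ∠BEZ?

Step 1: By the law of cosines on triangle EBZ: EZ² = 7² + 7² − 2·7·7·cos(60°) = 49, so EZ = 7.
Step 2: By the inverse law of cosines on triangle BEZ: cos(∠BEZ) = (7² + 7² − 7²) / (2·7·7) = 49/98 = 0.5, so ∠BEZ = 60°.

Therefore, the measure of angle ∠BEZ = 60°.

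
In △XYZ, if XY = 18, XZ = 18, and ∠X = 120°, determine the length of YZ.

By the law of cosines: YZ^2 = XY^2 + XZ^2 - 2*XY*XZ*cos(X)
YZ^2 = 18^2 + 18^2 - 2*18*18*cos(120°)
YZ^2 = 324 + 324 - 648*(-1/2)
YZ^2 = 972
YZ = 18*sqrt(3)

18*sqrt(3)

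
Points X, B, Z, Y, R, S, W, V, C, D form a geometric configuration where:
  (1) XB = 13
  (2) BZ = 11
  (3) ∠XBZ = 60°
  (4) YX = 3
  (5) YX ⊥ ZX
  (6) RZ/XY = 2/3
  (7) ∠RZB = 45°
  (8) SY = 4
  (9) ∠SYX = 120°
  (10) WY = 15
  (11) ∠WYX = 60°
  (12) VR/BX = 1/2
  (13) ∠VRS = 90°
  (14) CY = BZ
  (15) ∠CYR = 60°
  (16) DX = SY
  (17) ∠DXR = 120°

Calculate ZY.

Step 1: By the law of cosines on triangle ZBX: ZX² = 11² + 13² − 2·11·13·cos(60°) = 147, so ZX = 7·√3.
Step 2: By the law of cosines on triangle ZXY: ZY² = (7·√3)² + 3² − 2·7·√3·3·cos(90°) = 156, so ZY = 2·√39.

Therefore, the length of ZY = 2·√39.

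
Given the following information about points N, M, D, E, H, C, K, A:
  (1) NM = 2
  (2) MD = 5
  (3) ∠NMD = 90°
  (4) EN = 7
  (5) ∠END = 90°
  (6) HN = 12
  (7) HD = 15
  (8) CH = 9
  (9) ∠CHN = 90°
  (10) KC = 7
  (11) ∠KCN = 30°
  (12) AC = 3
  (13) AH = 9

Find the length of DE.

Step 1: By the law of cosines on triangle DMN: DN² = 5² + 2² − 2·5·2·cos(90°) = 29, so DN = √29.
Step 2: By the law of cosines on triangle DNE: DE² = √29² + 7² − 2·√29·7·cos(90°) = 78, so DE = √78.

Therefore, the length of DE = √78.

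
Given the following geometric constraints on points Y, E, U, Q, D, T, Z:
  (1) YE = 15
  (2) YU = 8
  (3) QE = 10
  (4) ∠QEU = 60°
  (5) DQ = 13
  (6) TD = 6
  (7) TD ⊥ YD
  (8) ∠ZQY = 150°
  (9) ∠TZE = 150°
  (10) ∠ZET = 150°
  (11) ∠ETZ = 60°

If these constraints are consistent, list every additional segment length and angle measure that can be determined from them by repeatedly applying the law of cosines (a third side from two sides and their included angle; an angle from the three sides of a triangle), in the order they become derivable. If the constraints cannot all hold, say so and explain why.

These constraints are not satisfiable: (9), (10) and (11) are the three interior angles of triangle TZE, which must sum to 180°, but 150° + 150° + 60° = 360°. No planar figure meets all of them, so nothing further can be derived.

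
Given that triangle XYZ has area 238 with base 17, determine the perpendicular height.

Rearranging the area formula Area = (1/2) * base * height:
height = 2 * Area / base = 2 * 238 / 17 = 28.

28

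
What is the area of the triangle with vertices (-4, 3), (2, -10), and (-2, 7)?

Using the Shoelace formula for a triangle:
Area = (1/2)|x0(y1 - y2) + x1(y2 - y0) + x2(y0 - y1)|
Area = (1/2)|-4(-10 - 7) + 2(7 - 3) + -2(3 - -10)|
Area = (1/2)|68 + 8 + -26|
Area = (1/2)|50|
Area = (1/2)(50)
Area = 25

25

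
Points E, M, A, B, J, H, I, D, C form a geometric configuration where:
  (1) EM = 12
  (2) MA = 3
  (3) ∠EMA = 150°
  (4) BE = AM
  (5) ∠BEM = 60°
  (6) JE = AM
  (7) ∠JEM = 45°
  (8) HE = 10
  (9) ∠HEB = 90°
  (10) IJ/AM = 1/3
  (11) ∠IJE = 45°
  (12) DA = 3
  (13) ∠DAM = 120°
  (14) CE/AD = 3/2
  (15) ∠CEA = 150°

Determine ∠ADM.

Step 1: By the law of cosines on triangle DAM: DM² = 3² + 3² − 2·3·3·cos(120°) = 27, so DM = 3·√3.
Step 2: By the inverse law of cosines on triangle ADM: cos(∠ADM) = (3² + (3·√3)² − 3²) / (2·3·3·√3) = 27/31.18 = 0.866, so ∠ADM = 30°.

Therefore, the measure of angle ∠ADM = 30°.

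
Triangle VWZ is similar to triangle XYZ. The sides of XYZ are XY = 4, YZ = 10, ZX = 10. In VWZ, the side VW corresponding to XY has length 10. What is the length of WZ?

k = 10/4 = 5/2. WZ = 5/2 * 10 = 25.

25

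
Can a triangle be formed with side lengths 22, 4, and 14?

The longest side is 22. The other two sides sum to 4 + 14 = 18.
Since 18 ≤ 22, the two shorter sides cannot reach around to close the triangle.

No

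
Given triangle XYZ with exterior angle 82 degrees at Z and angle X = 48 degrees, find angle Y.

angle Y = 82 - 48 = 34 degrees (exterior angle theorem).

34 degrees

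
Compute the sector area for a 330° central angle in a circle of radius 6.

The full circle has area πr² = π(6)² = 36*pi.
The sector covers 330° out of 360°, a fraction of 11/12.
Sector area = 36*pi × 11/12 = 33*pi.

33*pi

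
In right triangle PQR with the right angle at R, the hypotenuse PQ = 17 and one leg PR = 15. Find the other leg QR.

Rearranging the Pythagorean theorem to solve for the unknown leg:
leg^2 = hypotenuse^2 - known_leg^2 = 289 - 225 = 64
leg = sqrt(64) = 8.

8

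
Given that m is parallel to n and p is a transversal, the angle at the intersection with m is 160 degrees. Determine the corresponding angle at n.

When a transversal crosses parallel lines, angles in the same position at each intersection are called corresponding angles.
These are always equal, so the answer is 160 degrees.

160 degrees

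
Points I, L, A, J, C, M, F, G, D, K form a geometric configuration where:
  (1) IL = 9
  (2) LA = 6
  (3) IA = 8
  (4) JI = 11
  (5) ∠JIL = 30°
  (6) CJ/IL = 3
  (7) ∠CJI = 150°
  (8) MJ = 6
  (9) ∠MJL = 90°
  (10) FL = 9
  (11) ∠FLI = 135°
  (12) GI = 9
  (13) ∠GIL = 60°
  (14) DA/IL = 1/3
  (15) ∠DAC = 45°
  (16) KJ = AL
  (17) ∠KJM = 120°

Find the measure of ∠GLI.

Step 1: By the law of cosines on triangle LIG: LG² = 9² + 9² − 2·9·9·cos(60°) = 81, so LG = 9.
Step 2: By the inverse law of cosines on triangle GLI: cos(∠GLI) = (9² + 9² − 9²) / (2·9·9) = 81/162 = 0.5, so ∠GLI = 60°.

Therefore, the measure of angle ∠GLI = 60°.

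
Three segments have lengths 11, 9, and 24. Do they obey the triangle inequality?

No.
The triangle inequality is violated: 11 + 9 = 20 ≤ 24.
These lengths cannot form a triangle.

No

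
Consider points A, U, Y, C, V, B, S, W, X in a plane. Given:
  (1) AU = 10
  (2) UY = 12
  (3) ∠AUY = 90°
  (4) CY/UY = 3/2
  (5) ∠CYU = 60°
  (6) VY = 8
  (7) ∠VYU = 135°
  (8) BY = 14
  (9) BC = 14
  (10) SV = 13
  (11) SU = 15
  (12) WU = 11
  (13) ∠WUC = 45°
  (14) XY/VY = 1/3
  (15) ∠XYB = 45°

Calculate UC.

From the given relations: CY = 3/2·UY = 3/2·12 = 18.
Step 1: By the law of cosines on triangle UYC: UC² = 12² + 18² − 2·12·18·cos(60°) = 252, so UC = 6·√7.

Therefore, the length of UC = 6·√7.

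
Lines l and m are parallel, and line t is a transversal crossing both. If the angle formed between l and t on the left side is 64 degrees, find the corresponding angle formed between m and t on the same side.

Corresponding angles are equal: 64 degrees.

64 degrees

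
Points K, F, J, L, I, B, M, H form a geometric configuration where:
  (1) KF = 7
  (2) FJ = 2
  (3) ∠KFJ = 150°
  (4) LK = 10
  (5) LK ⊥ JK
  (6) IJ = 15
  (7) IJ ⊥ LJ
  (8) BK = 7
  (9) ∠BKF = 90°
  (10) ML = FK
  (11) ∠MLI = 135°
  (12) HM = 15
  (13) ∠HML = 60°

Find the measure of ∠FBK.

Step 1: By the law of cosines on triangle BKF: BF² = 7² + 7² − 2·7·7·cos(90°) = 98, so BF = 7·√2.
Step 2: By the inverse law of cosines on triangle FBK: cos(∠FBK) = ((7·√2)² + 7² − 7²) / (2·7·√2·7) = 98/138.59 = 0.7071, so ∠FBK = 45°.

Therefore, the measure of angle ∠FBK = 45°.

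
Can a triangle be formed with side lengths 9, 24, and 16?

Check all three triangle inequalities:
9 + 24 = 33 > 16 ✓
9 + 16 = 25 > 24 ✓
24 + 16 = 40 > 9 ✓
All conditions hold, so these sides form a valid triangle.

Yes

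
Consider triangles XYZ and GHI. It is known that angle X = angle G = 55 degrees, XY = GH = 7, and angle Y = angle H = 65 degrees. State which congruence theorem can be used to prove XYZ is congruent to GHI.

The given information provides:
angle X = angle G = 55 degrees, XY = GH = 7, and angle Y = angle H = 65 degrees
This matches the ASA congruence theorem.
Two pairs of corresponding angles and the included side are equal (Angle-Side-Angle).

ASA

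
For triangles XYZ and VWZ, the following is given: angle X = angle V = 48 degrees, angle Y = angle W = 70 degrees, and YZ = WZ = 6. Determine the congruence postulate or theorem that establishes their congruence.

The given information matches AAS: Two pairs of corresponding angles and a non-included side are equal (Angle-Angle-Side).

AAS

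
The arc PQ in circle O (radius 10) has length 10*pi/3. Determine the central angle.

θ = 360 × 10*pi/3 / (2π × 10) = 60° (rearranging arc length formula).

60°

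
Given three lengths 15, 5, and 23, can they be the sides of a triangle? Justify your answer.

Check the triangle inequality: 15 + 5 = 20 ≤ 23.
Since the sum of two sides does not exceed the third, no triangle can be formed.

No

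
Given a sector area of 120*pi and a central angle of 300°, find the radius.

r² = 360 × 120*pi / (π × 300) = 144, so r = 12.

12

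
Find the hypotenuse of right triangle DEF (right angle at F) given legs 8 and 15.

In a right triangle, the square of the hypotenuse equals the sum of the squares of the two legs.
The legs are 8 and 15, so the hypotenuse = sqrt(64 + 225) = sqrt(289) = 17.

17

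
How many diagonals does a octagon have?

The number of diagonals in an n-gon is n(n - 3)/2.
For n = 8: 8(8 - 3)/2 = 8 × 5 / 2 = 20.

20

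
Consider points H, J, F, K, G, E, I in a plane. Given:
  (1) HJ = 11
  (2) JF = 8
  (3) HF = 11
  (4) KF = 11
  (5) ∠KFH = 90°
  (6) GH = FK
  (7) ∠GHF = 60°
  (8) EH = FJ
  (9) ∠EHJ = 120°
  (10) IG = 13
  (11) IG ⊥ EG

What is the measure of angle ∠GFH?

From the given relations: GH = FK = 11.
Step 1: By the law of cosines on triangle FHG: FG² = 11² + 11² − 2·11·11·cos(60°) = 121, so FG = 11.
Step 2: By the inverse law of cosines on triangle GFH: cos(∠GFH) = (11² + 11² − 11²) / (2·11·11) = 121/242 = 0.5, so ∠GFH = 60°.

Therefore, the measure of angle ∠GFH = 60°.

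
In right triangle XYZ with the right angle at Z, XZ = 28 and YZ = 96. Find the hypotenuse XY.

XY = sqrt(28^2 + 96^2) = sqrt(10000) = 100

100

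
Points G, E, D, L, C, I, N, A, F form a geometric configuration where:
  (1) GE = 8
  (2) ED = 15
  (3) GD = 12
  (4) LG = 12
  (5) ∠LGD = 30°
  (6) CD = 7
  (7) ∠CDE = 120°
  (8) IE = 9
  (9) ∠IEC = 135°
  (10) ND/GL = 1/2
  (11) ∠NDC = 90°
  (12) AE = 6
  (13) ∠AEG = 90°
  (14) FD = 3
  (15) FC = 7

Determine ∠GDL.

Step 1: By the law of cosines on triangle DGL: DL² = 12² + 12² − 2·12·12·cos(30°) = 38.58, so DL ≈ 6.21.
Step 2: By the inverse law of cosines on triangle GDL: cos(∠GDL) = (12² + 6.21² − 12²) / (2·12·6.21) = 38.58/149.08 = 0.2588, so ∠GDL = 75°.

Therefore, the measure of angle ∠GDL = 75°.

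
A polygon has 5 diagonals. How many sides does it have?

Using d = n(n - 3)/2, we solve 5 = n(n - 3)/2.
So n(n - 3) = 10.
Testing n = 5: 5 * 2 = 10 = 10. Correct.
The polygon has 5 sides.

5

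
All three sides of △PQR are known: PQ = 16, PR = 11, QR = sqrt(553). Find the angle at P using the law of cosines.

cos(P) = (16² + 11² - (sqrt(553))²) / (2 × 16 × 11) = -1/2, so P = arccos(-1/2) = 120°.

120°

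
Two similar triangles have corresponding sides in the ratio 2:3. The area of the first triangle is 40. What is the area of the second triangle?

Area ratio = (2/3)^2 = 4/9. Area of the second triangle = 40 * 9/4 = 90.

90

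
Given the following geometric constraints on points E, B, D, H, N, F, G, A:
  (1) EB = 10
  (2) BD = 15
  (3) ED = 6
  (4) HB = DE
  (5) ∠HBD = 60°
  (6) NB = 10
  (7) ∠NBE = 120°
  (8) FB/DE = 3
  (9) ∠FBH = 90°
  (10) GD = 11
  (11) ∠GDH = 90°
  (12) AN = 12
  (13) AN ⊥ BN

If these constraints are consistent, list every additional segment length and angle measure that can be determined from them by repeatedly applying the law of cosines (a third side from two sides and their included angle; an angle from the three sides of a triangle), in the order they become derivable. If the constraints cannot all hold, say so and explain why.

The constraints are consistent. Derivable facts, in order:
After 1 step:
- BA = 2·√61
- DH = 3·√19
- EN = 10·√3
- HF = 6·√10
- ∠BDE = 26.56°
- ∠BED = 137.87°
- ∠DBE = 15.56°
After 2 steps:
- HG = 2·√73
- ∠ABN = 50.19°
- ∠BAN = 39.81°
- ∠BDH = 23.41°
- ∠BEN = 30°
- ∠BFH = 18.43°
- ∠BHD = 96.59°
- ∠BHF = 71.57°
- ∠BNE = 30°
After 3 steps:
- ∠DGH = 49.93°
- ∠DHG = 40.07°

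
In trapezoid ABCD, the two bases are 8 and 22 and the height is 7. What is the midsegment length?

midsegment = (8 + 22) / 2 = 30 / 2 = 15

15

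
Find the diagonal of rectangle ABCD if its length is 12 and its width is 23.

Using the Pythagorean theorem:
d² = 12² + 23² = 144 + 529 = 673
d = sqrt(673)

sqrt(673)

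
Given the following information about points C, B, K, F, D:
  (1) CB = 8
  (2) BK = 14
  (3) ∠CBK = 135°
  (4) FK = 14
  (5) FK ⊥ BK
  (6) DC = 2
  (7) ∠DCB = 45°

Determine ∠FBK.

Step 1: By the law of cosines on triangle BKF: BF² = 14² + 14² − 2·14·14·cos(90°) = 392, so BF = 14·√2.
Step 2: By the inverse law of cosines on triangle FBK: cos(∠FBK) = ((14·√2)² + 14² − 14²) / (2·14·√2·14) = 392/554.37 = 0.7071, so ∠FBK = 45°.

Therefore, the measure of angle ∠FBK = 45°.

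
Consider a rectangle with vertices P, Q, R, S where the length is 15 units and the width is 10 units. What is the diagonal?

d = sqrt(15^2 + 10^2) = sqrt(325) = 5*sqrt(13)

5*sqrt(13)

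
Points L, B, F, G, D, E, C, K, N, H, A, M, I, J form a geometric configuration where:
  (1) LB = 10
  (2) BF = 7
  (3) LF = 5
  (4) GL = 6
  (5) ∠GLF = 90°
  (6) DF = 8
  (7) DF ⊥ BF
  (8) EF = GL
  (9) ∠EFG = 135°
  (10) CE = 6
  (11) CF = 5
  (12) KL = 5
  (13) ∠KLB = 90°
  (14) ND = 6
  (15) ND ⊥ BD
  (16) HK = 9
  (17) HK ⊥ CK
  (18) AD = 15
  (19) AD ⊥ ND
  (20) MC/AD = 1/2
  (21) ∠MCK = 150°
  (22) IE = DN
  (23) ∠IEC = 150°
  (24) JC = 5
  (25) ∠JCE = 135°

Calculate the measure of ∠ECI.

From the given relations: IE = DN = 6.
Step 1: By the law of cosines on triangle CEI: CI² = 6² + 6² − 2·6·6·cos(150°) = 134.35, so CI ≈ 11.59.
Step 2: By the inverse law of cosines on triangle ECI: cos(∠ECI) = (6² + 11.59² − 6²) / (2·6·11.59) = 134.35/139.09 = 0.9659, so ∠ECI = 15°.

Therefore, the measure of angle ∠ECI = 15°.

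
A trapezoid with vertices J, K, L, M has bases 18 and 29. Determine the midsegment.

midsegment = (18 + 29) / 2 = 47 / 2 = 47/2

47/2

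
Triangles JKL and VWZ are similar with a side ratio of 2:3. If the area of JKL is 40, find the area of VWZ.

For similar figures, the area ratio equals the square of the side ratio.
Side ratio (JKL to VWZ) = 2:3, so area ratio = 2^2:3^2 = 4:9.
If the area of JKL is 40, then the area of VWZ = 40 * (9/4) = 90.

90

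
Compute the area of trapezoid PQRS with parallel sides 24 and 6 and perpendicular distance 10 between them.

Area = (24 + 6) * 10 / 2 = 300 / 2 = 150

150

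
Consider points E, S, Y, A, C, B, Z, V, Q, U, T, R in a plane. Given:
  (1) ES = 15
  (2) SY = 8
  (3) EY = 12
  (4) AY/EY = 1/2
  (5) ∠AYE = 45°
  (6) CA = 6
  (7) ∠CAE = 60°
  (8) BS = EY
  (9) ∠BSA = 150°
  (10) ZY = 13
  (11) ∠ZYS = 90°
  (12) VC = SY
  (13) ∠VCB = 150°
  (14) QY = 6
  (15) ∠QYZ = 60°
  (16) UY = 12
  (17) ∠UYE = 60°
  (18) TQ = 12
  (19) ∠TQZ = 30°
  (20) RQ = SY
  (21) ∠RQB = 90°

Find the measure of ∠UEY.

Step 1: By the law of cosines on triangle EYU: EU² = 12² + 12² − 2·12·12·cos(60°) = 144, so EU = 12.
Step 2: By the inverse law of cosines on triangle UEY: cos(∠UEY) = (12² + 12² − 12²) / (2·12·12) = 144/288 = 0.5, so ∠UEY = 60°.

Therefore, the measure of angle ∠UEY = 60°.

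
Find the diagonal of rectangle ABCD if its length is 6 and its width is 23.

d = sqrt(6^2 + 23^2) = sqrt(565)

sqrt(565)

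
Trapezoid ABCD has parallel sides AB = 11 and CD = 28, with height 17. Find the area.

Area of a trapezoid = (base1 + base2) * height / 2
Area = (11 + 28) * 17 / 2
Area = 39 * 17 / 2
Area = 663 / 2
Area = 663/2

663/2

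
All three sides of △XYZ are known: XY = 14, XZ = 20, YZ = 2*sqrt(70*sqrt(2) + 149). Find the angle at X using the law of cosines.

By the inverse law of cosines: cos(X) = (XY² + XZ² - YZ²) / (2 × XY × XZ)
cos(X) = (14² + 20² - (2*sqrt(70*sqrt(2) + 149))²) / (2 × 14 × 20)
cos(X) = (196 + 400 - (280*sqrt(2) + 596)) / 560
cos(X) = -sqrt(2)/2
X = arccos(-sqrt(2)/2) = 135°

135°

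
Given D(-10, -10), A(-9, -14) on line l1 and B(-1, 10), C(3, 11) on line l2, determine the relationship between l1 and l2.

Slope of line 1: m1 = (-14 - -10)/(-9 - -10) = -4/1 = -4
Slope of line 2: m2 = (11 - 10)/(3 - -1) = 1/4 = 1/4
m1 * m2 = -1, so perpendicular.

Perpendicular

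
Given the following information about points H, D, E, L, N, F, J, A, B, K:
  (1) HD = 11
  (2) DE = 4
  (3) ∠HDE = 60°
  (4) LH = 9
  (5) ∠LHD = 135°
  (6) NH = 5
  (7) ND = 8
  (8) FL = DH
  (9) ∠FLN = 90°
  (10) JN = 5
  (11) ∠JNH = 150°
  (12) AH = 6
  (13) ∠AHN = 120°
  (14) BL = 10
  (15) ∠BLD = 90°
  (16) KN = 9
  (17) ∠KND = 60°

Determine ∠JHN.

Step 1: By the law of cosines on triangle HNJ: HJ² = 5² + 5² − 2·5·5·cos(150°) = 93.3, so HJ ≈ 9.66.
Step 2: By the inverse law of cosines on triangle JHN: cos(∠JHN) = (9.66² + 5² − 5²) / (2·9.66·5) = 93.3/96.59 = 0.9659, so ∠JHN = 15°.

Therefore, the measure of angle ∠JHN = 15°.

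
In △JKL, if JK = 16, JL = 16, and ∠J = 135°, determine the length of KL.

When two sides and the included angle are known, the law of cosines gives the third side.
c^2 = a^2 + b^2 - 2ab cos(C) generalizes the Pythagorean theorem to non-right triangles.
Here: KL^2 = 256 + 256 - 512*(-sqrt(2)/2) = 256*sqrt(2) + 512
KL = 16*sqrt(sqrt(2) + 2)

16*sqrt(sqrt(2) + 2)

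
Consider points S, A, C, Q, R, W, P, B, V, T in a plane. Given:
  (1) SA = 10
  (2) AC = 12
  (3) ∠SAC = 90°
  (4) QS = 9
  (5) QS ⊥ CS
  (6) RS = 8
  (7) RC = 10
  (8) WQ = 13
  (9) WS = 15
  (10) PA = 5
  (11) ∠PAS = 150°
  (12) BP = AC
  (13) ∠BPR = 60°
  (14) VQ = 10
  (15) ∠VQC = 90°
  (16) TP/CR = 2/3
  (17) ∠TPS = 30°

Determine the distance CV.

Step 1: By the law of cosines on triangle CAS: CS² = 12² + 10² − 2·12·10·cos(90°) = 244, so CS = 2·√61.
Step 2: By the law of cosines on triangle CSQ: CQ² = (2·√61)² + 9² − 2·2·√61·9·cos(90°) = 325, so CQ = 5·√13.
Step 3: By the law of cosines on triangle CQV: CV² = (5·√13)² + 10² − 2·5·√13·10·cos(90°) = 425, so CV = 5·√17.

Therefore, the length of CV = 5·√17.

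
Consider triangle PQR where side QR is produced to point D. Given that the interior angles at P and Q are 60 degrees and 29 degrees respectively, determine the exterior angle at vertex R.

By the exterior angle theorem, an exterior angle of a triangle equals the sum of the two remote interior angles.
Exterior angle = angle P + angle Q
Exterior angle = 60 + 29 = 89 degrees

89 degrees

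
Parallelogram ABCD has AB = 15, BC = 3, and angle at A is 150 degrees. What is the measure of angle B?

In a parallelogram, consecutive angles are supplementary (sum to 180°).
angle B = 180 - angle A
angle B = 180 - 150
angle B = 30 degrees

30 degrees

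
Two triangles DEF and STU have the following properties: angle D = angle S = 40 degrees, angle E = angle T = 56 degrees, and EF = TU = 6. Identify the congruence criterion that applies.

Consider the given information: angle D = angle S = 40 degrees, angle E = angle T = 56 degrees, and EF = TU = 6
This is not SSS or HL: SSS requires all three pairs of sides, but we don't have that. HL only applies to right triangles with matching hypotenuse and leg.
The correct criterion is AAS. Two pairs of corresponding angles and a non-included side are equal (Angle-Angle-Side).

AAS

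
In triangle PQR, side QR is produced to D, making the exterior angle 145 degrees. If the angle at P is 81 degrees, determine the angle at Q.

angle Q = 145 - 81 = 64 degrees (exterior angle theorem).

64 degrees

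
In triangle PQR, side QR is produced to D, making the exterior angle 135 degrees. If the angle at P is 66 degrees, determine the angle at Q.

By the exterior angle theorem: exterior angle = sum of remote interior angles.
135 = 66 + angle Q
angle Q = 135 - 66 = 69 degrees

69 degrees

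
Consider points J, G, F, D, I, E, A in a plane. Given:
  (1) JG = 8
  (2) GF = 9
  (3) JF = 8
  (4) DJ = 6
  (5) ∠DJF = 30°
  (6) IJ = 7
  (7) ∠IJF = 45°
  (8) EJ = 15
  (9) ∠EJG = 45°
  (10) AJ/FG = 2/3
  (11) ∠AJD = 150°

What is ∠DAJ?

From the given relations: AJ = 2/3·FG = 2/3·9 = 6.
Step 1: By the law of cosines on triangle AJD: AD² = 6² + 6² − 2·6·6·cos(150°) = 134.35, so AD ≈ 11.59.
Step 2: By the inverse law of cosines on triangle DAJ: cos(∠DAJ) = (11.59² + 6² − 6²) / (2·11.59·6) = 134.35/139.09 = 0.9659, so ∠DAJ = 15°.

Therefore, the measure of angle ∠DAJ = 15°.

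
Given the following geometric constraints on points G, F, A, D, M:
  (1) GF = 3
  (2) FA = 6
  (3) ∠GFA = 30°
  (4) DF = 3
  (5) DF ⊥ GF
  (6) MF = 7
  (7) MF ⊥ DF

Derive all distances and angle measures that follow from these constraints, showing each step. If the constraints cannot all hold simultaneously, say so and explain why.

The constraints are consistent.

Step 1: From GF = 3, FA = 6, and ∠GFA = 30°, by the law of cosines:
  GA² = GF² + FA² - 2·GF·FA·cos(30°) = 9 + 36 - 31.18 = 13.82
  GA ≈ 3.72

Step 2: From GF = 3, FD = 3, and ∠GFD = 90°, by the law of cosines:
  GD² = GF² + FD² - 2·GF·FD·cos(90°) = 9 + 9 - 0 = 18
  GD = 3·√2

Step 3: From DF = 3, FM = 7, and ∠DFM = 90°, by the law of cosines:
  DM² = DF² + FM² - 2·DF·FM·cos(90°) = 9 + 49 - 0 = 58
  DM = √58

Step 4: From GA = 3.72, GF = 3, AF = 6, by the inverse law of cosines:
  cos(∠AGF) = (GA² + GF² - AF²) / (2·GA·GF)
  ∠AGF = 126.21°

Step 5: From GD = 3·√2, GF = 3, DF = 3, by the inverse law of cosines:
  cos(∠DGF) = (GD² + GF² - DF²) / (2·GD·GF)
  ∠DGF = 45°

Step 6: From AF = 6, AG = 3.72, FG = 3, by the inverse law of cosines:
  cos(∠FAG) = (AF² + AG² - FG²) / (2·AF·AG)
  ∠FAG = 23.79°

Step 7: From DF = 3, DG = 3·√2, FG = 3, by the inverse law of cosines:
  cos(∠FDG) = (DF² + DG² - FG²) / (2·DF·DG)
  ∠FDG = 45°

Step 8: From DF = 3, DM = √58, FM = 7, by the inverse law of cosines:
  cos(∠FDM) = (DF² + DM² - FM²) / (2·DF·DM)
  ∠FDM = 66.8°

Step 9: From MD = √58, MF = 7, DF = 3, by the inverse law of cosines:
  cos(∠DMF) = (MD² + MF² - DF²) / (2·MD·MF)
  ∠DMF = 23.2°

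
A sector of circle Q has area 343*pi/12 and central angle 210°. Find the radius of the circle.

Sector area A = πr² × θ/360, so r² = 360A / (πθ).
r² = 360 × 343*pi/12 / (π × 210)
r² = 49
r = 7

7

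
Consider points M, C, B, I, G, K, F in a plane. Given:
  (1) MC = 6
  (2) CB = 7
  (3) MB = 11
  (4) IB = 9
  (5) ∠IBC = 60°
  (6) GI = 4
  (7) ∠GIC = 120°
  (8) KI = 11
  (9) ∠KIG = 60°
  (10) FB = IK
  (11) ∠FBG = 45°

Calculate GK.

Step 1: By the law of cosines on triangle GIK: GK² = 4² + 11² − 2·4·11·cos(60°) = 93, so GK = √93.

Therefore, the length of GK = √93.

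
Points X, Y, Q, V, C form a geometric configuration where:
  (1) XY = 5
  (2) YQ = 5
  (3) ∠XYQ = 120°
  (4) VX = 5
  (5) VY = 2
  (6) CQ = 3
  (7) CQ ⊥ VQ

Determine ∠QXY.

Step 1: By the law of cosines on triangle XYQ: XQ² = 5² + 5² − 2·5·5·cos(120°) = 75, so XQ = 5·√3.
Step 2: By the inverse law of cosines on triangle QXY: cos(∠QXY) = ((5·√3)² + 5² − 5²) / (2·5·√3·5) = 75/86.6 = 0.866, so ∠QXY = 30°.

Therefore, the measure of angle ∠QXY = 30°.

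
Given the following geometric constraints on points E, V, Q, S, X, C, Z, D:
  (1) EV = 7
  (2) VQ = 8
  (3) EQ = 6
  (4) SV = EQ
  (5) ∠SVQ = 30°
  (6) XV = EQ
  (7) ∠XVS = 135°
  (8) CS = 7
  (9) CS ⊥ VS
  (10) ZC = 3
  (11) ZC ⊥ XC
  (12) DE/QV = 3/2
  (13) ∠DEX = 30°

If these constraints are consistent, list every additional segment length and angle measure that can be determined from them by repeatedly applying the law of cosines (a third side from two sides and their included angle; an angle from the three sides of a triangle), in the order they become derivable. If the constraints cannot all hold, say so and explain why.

The constraints are consistent. Derivable facts, in order:
After 1 step:
- QS ≈ 4.11
- SX ≈ 11.09
- VC = √85
- ∠EQV = 57.91°
- ∠EVQ = 46.57°
- ∠QEV = 75.52°
After 2 steps:
- ∠CVS = 49.4°
- ∠QSV = 103.06°
- ∠SCV = 40.6°
- ∠SQV = 46.94°
- ∠SXV = 22.5°
- ∠VSX = 22.5°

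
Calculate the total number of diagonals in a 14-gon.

The number of diagonals in an n-gon is n(n - 3)/2.
For n = 14: 14(14 - 3)/2 = 14 × 11 / 2 = 77.

77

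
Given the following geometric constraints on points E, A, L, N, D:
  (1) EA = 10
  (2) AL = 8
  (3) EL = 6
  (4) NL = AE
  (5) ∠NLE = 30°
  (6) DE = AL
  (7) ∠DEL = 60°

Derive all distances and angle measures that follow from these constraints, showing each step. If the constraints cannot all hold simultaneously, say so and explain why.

The constraints are consistent.

From the given relations:
  NL = AE = 10
  DE = AL = 8

Step 1: From EL = 6, LN = 10, and ∠ELN = 30°, by the law of cosines:
  EN² = EL² + LN² - 2·EL·LN·cos(30°) = 36 + 100 - 103.9 = 32.08
  EN ≈ 5.66

Step 2: From LE = 6, ED = 8, and ∠LED = 60°, by the law of cosines:
  LD² = LE² + ED² - 2·LE·ED·cos(60°) = 36 + 64 - 48 = 52
  LD = 2·√13

Step 3: From EA = 10, EL = 6, AL = 8, by the inverse law of cosines:
  cos(∠AEL) = (EA² + EL² - AL²) / (2·EA·EL)
  ∠AEL = 53.13°

Step 4: From AE = 10, AL = 8, EL = 6, by the inverse law of cosines:
  cos(∠EAL) = (AE² + AL² - EL²) / (2·AE·AL)
  ∠EAL = 36.87°

Step 5: From LA = 8, LE = 6, AE = 10, by the inverse law of cosines:
  cos(∠ALE) = (LA² + LE² - AE²) / (2·LA·LE)
  ∠ALE = 90°

Step 6: From EL = 6, EN = 5.66, LN = 10, by the inverse law of cosines:
  cos(∠LEN) = (EL² + EN² - LN²) / (2·EL·EN)
  ∠LEN = 118.02°

Step 7: From LD = 2·√13, LE = 6, DE = 8, by the inverse law of cosines:
  cos(∠DLE) = (LD² + LE² - DE²) / (2·LD·LE)
  ∠DLE = 73.9°

Step 8: From NE = 5.66, NL = 10, EL = 6, by the inverse law of cosines:
  cos(∠ENL) = (NE² + NL² - EL²) / (2·NE·NL)
  ∠ENL = 31.98°

Step 9: From DE = 8, DL = 2·√13, EL = 6, by the inverse law of cosines:
  cos(∠EDL) = (DE² + DL² - EL²) / (2·DE·DL)
  ∠EDL = 46.1°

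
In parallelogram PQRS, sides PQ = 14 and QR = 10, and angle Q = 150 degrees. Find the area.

Area = a * b * sin(theta)
Area = 14 * 10 * sin(150 degrees)
Area = 140 * 1/2
Area = 70

70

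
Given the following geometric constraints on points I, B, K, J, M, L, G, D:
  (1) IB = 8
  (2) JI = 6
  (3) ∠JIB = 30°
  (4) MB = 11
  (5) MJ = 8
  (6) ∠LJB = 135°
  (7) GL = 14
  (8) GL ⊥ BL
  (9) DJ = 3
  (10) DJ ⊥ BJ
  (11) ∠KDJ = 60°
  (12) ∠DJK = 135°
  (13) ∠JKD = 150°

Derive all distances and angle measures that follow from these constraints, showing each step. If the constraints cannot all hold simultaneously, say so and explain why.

These constraints are not satisfiable: (11), (12) and (13) are the three interior angles of triangle KDJ, which must sum to 180°, but 60° + 135° + 150° = 345°. No planar figure meets all of them, so nothing further can be derived.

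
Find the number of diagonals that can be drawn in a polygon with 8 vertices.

Each of the 8 vertices connects to 5 non-adjacent vertices via diagonals.
Total connections = 8 × 5 = 40, but each diagonal is counted twice.
Number of diagonals = 40 / 2 = 20.

20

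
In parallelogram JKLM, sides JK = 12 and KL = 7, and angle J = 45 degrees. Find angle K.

Consecutive angles are supplementary: angle K = 180 - 45 = 135 degrees.

135 degrees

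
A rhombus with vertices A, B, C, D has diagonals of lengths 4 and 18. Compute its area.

Area = (4 * 18) / 2 = 72 / 2 = 36

36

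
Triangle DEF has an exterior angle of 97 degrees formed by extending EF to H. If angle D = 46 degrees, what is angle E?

The exterior angle theorem states that an exterior angle equals the sum of the two non-adjacent interior angles.
So 97 = 46 + angle E, which gives angle E = 97 - 46 = 51 degrees.

51 degrees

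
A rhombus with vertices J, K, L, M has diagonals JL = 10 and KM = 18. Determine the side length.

In a rhombus, the diagonals bisect each other perpendicularly, creating four congruent right triangles.
Each triangle has legs 5 (half of 10) and 9 (half of 18).
The hypotenuse of each right triangle is a side of the rhombus:
side = sqrt(5^2 + 9^2) = sqrt(106)

sqrt(106)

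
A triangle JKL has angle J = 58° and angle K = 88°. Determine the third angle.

Let angle L = x. Then 58 + 88 + x = 180.
x = 180 - 146 = 34 degrees.

34 degrees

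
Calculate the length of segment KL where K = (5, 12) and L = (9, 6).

d = sqrt((9 - 5)^2 + (6 - 12)^2)
d = sqrt(4^2 + -6^2)
d = sqrt(16 + 36)
d = sqrt(52) = 2*sqrt(13)

2*sqrt(13)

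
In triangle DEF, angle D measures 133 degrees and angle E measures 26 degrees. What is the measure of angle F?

angle F = 180 - 133 - 26 = 21 degrees.

21 degrees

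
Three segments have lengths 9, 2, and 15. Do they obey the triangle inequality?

The longest side is 15. The other two sides sum to 2 + 9 = 11.
Since 11 ≤ 15, the two shorter sides cannot reach around to close the triangle.

No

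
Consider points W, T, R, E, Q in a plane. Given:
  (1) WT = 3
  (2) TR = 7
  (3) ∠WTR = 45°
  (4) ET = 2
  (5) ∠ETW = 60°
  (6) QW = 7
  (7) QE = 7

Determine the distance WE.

Step 1: By the law of cosines on triangle WTE: WE² = 3² + 2² − 2·3·2·cos(60°) = 7, so WE = √7.

Therefore, the length of WE = √7.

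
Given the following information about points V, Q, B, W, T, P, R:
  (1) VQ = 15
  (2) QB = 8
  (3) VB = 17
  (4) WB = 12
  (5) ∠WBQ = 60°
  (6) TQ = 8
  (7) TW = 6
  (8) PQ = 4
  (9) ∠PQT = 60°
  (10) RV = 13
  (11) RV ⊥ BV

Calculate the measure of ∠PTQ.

Step 1: By the law of cosines on triangle TQP: TP² = 8² + 4² − 2·8·4·cos(60°) = 48, so TP = 4·√3.
Step 2: By the inverse law of cosines on triangle PTQ: cos(∠PTQ) = ((4·√3)² + 8² − 4²) / (2·4·√3·8) = 96/110.85 = 0.866, so ∠PTQ = 30°.

Therefore, the measure of angle ∠PTQ = 30°.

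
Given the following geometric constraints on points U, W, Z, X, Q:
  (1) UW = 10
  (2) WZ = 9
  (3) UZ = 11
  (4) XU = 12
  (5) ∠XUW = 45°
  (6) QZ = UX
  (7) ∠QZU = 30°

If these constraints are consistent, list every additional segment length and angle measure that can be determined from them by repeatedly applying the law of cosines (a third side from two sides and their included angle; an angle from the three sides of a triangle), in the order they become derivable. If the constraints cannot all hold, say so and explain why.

The constraints are consistent. Derivable facts, in order:
After 1 step:
- UQ ≈ 6.03
- WX ≈ 8.62
- ∠UWZ = 70.53°
- ∠UZW = 58.99°
- ∠WUZ = 50.48°
After 2 steps:
- ∠QUZ = 84.22°
- ∠UQZ = 65.78°
- ∠UWX = 79.88°
- ∠UXW = 55.12°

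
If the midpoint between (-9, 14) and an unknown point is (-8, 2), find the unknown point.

Using the midpoint formula: M = ((x1 + x2)/2, (y1 + y2)/2)
We know M = (-8, 2) and L = (-9, 14)
For x: -8 = (-9 + x2)/2, so x2 = 2*-8 - -9 = -7
For y: 2 = (14 + y2)/2, so y2 = 2*2 - 14 = -10
K = (-7, -10)

(-7, -10)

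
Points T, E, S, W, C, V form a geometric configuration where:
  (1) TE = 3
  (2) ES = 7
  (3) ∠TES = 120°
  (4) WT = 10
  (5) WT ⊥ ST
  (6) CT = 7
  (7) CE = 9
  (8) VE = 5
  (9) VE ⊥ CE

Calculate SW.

Step 1: By the law of cosines on triangle SET: ST² = 7² + 3² − 2·7·3·cos(120°) = 79, so ST = √79.
Step 2: By the law of cosines on triangle STW: SW² = √79² + 10² − 2·√79·10·cos(90°) = 179, so SW = √179.

Therefore, the length of SW = √179.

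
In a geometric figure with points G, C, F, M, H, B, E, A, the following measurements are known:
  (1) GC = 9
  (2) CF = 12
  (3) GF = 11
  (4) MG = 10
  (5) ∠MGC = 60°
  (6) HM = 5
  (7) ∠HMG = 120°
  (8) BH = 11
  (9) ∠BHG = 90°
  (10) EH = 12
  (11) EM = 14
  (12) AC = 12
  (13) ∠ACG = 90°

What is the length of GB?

Step 1: By the law of cosines on triangle GMH: GH² = 10² + 5² − 2·10·5·cos(120°) = 175, so GH = 5·√7.
Step 2: By the law of cosines on triangle GHB: GB² = (5·√7)² + 11² − 2·5·√7·11·cos(90°) = 296, so GB = 2·√74.

Therefore, the length of GB = 2·√74.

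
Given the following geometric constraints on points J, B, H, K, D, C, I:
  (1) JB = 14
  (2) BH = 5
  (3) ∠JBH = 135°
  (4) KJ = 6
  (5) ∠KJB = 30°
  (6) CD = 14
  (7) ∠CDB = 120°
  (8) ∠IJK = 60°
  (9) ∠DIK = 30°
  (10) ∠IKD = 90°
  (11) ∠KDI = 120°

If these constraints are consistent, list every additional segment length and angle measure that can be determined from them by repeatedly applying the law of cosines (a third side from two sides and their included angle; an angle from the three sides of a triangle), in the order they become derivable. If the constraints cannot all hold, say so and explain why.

These constraints are not satisfiable: (9), (10) and (11) are the three interior angles of triangle DIK, which must sum to 180°, but 30° + 90° + 120° = 240°. No planar figure meets all of them, so nothing further can be derived.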